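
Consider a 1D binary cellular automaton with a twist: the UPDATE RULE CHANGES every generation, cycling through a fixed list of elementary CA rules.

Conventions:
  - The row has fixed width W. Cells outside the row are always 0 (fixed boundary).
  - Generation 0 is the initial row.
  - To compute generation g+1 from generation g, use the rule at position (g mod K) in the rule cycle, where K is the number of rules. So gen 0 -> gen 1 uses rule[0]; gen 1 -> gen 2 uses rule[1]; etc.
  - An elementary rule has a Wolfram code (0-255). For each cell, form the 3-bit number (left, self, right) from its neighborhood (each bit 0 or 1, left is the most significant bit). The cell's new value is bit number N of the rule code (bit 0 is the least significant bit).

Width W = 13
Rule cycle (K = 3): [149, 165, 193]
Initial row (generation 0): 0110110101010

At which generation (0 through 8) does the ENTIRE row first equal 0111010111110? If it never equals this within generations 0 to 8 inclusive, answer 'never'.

Gen 0: 0110110101010
Gen 1 (rule 149): 0000000101011
Gen 2 (rule 165): 1111110111100
Gen 3 (rule 193): 0111110011101
Gen 4 (rule 149): 0011101001001
Gen 5 (rule 165): 1001011001001
Gen 6 (rule 193): 0000001000000
Gen 7 (rule 149): 1111101111111
Gen 8 (rule 165): 0111010111110

Answer: 8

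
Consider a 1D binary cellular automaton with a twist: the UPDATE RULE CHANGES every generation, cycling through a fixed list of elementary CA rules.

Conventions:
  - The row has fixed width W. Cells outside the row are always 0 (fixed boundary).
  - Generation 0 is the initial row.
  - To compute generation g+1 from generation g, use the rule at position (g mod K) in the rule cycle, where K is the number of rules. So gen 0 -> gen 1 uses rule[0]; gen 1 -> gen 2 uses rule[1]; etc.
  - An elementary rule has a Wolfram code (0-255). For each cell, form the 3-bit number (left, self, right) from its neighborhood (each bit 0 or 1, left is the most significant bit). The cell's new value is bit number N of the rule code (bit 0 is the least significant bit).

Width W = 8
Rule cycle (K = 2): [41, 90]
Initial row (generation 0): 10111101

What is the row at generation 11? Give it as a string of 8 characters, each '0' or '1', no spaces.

Answer: 01001111

Derivation:
Gen 0: 10111101
Gen 1 (rule 41): 01100010
Gen 2 (rule 90): 11110101
Gen 3 (rule 41): 10001010
Gen 4 (rule 90): 01010001
Gen 5 (rule 41): 00100100
Gen 6 (rule 90): 01011010
Gen 7 (rule 41): 00110100
Gen 8 (rule 90): 01110010
Gen 9 (rule 41): 01000000
Gen 10 (rule 90): 10100000
Gen 11 (rule 41): 01001111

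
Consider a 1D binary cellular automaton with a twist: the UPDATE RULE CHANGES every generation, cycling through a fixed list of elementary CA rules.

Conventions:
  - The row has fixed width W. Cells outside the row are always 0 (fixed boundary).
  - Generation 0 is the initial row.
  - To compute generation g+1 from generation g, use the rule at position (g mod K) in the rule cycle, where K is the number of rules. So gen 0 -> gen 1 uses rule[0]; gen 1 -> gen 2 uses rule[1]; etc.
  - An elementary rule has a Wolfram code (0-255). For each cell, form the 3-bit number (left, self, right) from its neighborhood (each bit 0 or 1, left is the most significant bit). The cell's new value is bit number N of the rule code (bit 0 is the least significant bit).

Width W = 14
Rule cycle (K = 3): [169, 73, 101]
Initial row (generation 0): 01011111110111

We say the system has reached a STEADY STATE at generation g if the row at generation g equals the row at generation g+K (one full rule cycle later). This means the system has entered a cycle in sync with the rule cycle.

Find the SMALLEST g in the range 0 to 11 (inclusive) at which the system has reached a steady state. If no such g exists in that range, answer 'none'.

Answer: none

Derivation:
Gen 0: 01011111110111
Gen 1 (rule 169): 00111111101110
Gen 2 (rule 73): 10100000101010
Gen 3 (rule 101): 11101110111110
Gen 4 (rule 169): 11011101111100
Gen 5 (rule 73): 11010101000101
Gen 6 (rule 101): 01111111010111
Gen 7 (rule 169): 01111110101110
Gen 8 (rule 73): 01000010001010
Gen 9 (rule 101): 01011010101110
Gen 10 (rule 169): 00110101011100
Gen 11 (rule 73): 10110000010101
Gen 12 (rule 101): 11010111011111
Gen 13 (rule 169): 10101110111110
Gen 14 (rule 73): 00001010100010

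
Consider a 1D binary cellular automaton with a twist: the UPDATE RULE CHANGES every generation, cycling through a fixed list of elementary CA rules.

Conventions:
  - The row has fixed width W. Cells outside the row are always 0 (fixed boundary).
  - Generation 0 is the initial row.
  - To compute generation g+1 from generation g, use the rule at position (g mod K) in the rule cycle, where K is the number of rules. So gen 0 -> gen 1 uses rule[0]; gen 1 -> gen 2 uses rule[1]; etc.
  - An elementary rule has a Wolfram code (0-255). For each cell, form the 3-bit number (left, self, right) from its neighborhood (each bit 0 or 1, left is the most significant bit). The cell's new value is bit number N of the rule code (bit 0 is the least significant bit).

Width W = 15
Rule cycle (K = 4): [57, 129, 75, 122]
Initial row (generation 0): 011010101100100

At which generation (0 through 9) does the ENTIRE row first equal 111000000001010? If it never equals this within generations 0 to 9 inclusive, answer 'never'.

Gen 0: 011010101100100
Gen 1 (rule 57): 010101011010011
Gen 2 (rule 129): 000000000000000
Gen 3 (rule 75): 111111111111111
Gen 4 (rule 122): 100000000000001
Gen 5 (rule 57): 011111111111100
Gen 6 (rule 129): 001111111111001
Gen 7 (rule 75): 111000000001010
Gen 8 (rule 122): 101100000010101
Gen 9 (rule 57): 011011111001010

Answer: 7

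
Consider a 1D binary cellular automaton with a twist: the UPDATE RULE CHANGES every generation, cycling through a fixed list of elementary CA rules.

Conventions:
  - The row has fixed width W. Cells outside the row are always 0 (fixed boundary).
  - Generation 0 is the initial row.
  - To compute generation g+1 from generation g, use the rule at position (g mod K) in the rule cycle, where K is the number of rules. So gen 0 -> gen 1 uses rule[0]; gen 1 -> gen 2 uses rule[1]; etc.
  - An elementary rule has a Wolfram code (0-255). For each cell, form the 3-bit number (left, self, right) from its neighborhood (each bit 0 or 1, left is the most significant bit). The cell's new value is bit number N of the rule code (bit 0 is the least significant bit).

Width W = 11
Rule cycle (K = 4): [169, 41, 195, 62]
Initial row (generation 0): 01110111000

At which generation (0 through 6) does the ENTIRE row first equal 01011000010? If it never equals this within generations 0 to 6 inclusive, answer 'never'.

Gen 0: 01110111000
Gen 1 (rule 169): 01101110011
Gen 2 (rule 41): 01011000010
Gen 3 (rule 195): 10001011100
Gen 4 (rule 62): 11011110010
Gen 5 (rule 169): 10111100000
Gen 6 (rule 41): 01100001111

Answer: 2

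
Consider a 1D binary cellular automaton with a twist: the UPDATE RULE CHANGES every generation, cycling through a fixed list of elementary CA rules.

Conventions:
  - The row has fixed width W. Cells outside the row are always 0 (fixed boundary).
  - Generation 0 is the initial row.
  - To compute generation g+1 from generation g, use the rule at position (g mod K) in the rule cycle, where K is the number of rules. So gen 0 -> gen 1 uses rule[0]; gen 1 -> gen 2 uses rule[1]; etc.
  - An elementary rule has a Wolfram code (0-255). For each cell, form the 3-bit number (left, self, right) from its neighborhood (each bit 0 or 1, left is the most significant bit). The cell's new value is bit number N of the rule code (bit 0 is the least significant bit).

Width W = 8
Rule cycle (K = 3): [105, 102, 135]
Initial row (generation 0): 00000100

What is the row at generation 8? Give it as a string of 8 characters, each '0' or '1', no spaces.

Answer: 11110101

Derivation:
Gen 0: 00000100
Gen 1 (rule 105): 11110001
Gen 2 (rule 102): 00010011
Gen 3 (rule 135): 11110100
Gen 4 (rule 105): 10011001
Gen 5 (rule 102): 10101011
Gen 6 (rule 135): 10101000
Gen 7 (rule 105): 01010011
Gen 8 (rule 102): 11110101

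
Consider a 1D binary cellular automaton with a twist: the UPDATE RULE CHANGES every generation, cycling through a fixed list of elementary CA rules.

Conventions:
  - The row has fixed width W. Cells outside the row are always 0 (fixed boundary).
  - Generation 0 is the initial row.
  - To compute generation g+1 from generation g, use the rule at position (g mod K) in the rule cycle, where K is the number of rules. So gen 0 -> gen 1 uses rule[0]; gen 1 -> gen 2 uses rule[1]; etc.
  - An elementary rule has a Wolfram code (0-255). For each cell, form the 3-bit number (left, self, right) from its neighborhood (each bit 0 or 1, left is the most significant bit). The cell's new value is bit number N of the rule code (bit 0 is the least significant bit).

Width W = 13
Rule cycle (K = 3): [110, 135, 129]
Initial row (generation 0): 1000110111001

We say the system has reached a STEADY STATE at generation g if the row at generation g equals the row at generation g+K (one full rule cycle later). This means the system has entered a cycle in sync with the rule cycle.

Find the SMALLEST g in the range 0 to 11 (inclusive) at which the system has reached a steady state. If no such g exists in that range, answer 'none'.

Answer: none

Derivation:
Gen 0: 1000110111001
Gen 1 (rule 110): 1001111101011
Gen 2 (rule 135): 1010111001000
Gen 3 (rule 129): 0000010000011
Gen 4 (rule 110): 0000110000111
Gen 5 (rule 135): 1111000111010
Gen 6 (rule 129): 0110010010000
Gen 7 (rule 110): 1110110110000
Gen 8 (rule 135): 0100000000111
Gen 9 (rule 129): 0001111110010
Gen 10 (rule 110): 0011000010110
Gen 11 (rule 135): 1100011110000
Gen 12 (rule 129): 0001001100111
Gen 13 (rule 110): 0011011101101
Gen 14 (rule 135): 1100001000001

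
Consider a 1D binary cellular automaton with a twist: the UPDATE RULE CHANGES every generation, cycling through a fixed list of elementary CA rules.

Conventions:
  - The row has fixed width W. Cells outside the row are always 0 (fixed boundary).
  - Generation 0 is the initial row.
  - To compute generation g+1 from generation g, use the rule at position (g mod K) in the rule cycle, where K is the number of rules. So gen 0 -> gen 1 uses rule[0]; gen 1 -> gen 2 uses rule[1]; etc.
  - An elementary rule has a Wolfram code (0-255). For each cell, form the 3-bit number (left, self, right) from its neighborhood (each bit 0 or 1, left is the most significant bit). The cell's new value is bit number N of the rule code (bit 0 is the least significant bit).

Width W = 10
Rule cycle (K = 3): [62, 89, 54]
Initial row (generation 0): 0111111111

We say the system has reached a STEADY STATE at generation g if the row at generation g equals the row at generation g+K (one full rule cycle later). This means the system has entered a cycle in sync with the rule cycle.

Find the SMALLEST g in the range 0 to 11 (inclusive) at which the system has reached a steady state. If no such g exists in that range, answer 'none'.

Answer: 2

Derivation:
Gen 0: 0111111111
Gen 1 (rule 62): 1100000000
Gen 2 (rule 89): 1111111111
Gen 3 (rule 54): 0000000000
Gen 4 (rule 62): 0000000000
Gen 5 (rule 89): 1111111111
Gen 6 (rule 54): 0000000000
Gen 7 (rule 62): 0000000000
Gen 8 (rule 89): 1111111111
Gen 9 (rule 54): 0000000000
Gen 10 (rule 62): 0000000000
Gen 11 (rule 89): 1111111111
Gen 12 (rule 54): 0000000000
Gen 13 (rule 62): 0000000000
Gen 14 (rule 89): 1111111111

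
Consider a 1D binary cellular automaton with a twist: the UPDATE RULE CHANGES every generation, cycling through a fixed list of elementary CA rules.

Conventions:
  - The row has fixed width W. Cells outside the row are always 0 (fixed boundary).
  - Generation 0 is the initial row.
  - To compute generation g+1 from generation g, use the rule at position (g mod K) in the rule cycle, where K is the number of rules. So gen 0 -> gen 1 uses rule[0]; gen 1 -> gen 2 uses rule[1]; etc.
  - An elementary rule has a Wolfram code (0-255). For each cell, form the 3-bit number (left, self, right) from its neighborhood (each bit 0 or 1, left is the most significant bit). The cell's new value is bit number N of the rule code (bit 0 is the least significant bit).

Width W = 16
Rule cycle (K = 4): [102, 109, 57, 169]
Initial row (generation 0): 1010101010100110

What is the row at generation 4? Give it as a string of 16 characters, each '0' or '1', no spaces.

Gen 0: 1010101010100110
Gen 1 (rule 102): 1111111111101010
Gen 2 (rule 109): 1000000000111110
Gen 3 (rule 57): 0111111110100001
Gen 4 (rule 169): 0111111101001100

Answer: 0111111101001100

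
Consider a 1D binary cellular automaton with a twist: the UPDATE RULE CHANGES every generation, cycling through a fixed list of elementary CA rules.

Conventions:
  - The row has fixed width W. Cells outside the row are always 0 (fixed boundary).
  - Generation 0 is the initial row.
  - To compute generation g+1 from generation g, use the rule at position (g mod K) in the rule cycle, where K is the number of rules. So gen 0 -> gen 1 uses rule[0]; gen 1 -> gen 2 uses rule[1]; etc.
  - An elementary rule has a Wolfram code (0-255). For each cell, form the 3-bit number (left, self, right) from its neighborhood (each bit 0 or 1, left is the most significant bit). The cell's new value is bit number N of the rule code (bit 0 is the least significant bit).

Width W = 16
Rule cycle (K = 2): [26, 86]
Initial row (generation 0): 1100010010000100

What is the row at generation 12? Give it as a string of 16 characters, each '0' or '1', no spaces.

Gen 0: 1100010010000100
Gen 1 (rule 26): 1010101101001010
Gen 2 (rule 86): 1010100101111011
Gen 3 (rule 26): 0000011001000010
Gen 4 (rule 86): 0000101111100111
Gen 5 (rule 26): 0001001000011100
Gen 6 (rule 86): 0011111100100110
Gen 7 (rule 26): 0110000011011101
Gen 8 (rule 86): 1011000101000101
Gen 9 (rule 26): 0010101000101000
Gen 10 (rule 86): 0110101101101100
Gen 11 (rule 26): 1100001001001010
Gen 12 (rule 86): 0110011111111011

Answer: 0110011111111011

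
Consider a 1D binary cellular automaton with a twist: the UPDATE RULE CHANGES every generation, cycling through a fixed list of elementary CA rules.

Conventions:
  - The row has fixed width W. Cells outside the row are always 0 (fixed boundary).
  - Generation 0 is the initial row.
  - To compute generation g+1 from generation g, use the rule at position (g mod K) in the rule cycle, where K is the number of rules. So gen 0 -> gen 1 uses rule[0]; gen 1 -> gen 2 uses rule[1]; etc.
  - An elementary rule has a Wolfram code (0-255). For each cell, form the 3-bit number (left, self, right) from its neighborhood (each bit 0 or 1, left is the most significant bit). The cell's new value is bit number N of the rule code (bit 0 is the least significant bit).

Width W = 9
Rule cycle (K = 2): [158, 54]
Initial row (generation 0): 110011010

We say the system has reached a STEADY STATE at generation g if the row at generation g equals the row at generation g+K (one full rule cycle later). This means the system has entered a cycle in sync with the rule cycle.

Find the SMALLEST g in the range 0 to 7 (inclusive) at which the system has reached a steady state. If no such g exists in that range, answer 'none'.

Gen 0: 110011010
Gen 1 (rule 158): 101110011
Gen 2 (rule 54): 110001100
Gen 3 (rule 158): 101011010
Gen 4 (rule 54): 111100111
Gen 5 (rule 158): 111011110
Gen 6 (rule 54): 000100001
Gen 7 (rule 158): 001110011
Gen 8 (rule 54): 010001100
Gen 9 (rule 158): 111011010

Answer: none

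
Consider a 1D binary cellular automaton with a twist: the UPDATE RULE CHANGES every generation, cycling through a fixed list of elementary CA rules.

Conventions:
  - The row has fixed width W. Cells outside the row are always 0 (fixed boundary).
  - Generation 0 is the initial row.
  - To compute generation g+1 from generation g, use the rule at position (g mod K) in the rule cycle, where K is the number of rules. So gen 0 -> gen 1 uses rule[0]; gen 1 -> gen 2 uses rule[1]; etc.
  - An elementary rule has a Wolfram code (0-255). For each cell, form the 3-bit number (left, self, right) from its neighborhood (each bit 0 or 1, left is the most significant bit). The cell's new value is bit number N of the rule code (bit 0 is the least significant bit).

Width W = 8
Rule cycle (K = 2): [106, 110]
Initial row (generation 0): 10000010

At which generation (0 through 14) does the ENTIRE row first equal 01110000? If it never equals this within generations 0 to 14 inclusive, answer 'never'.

Gen 0: 10000010
Gen 1 (rule 106): 00000100
Gen 2 (rule 110): 00001100
Gen 3 (rule 106): 00011100
Gen 4 (rule 110): 00110100
Gen 5 (rule 106): 01111000
Gen 6 (rule 110): 11001000
Gen 7 (rule 106): 11010000
Gen 8 (rule 110): 11110000
Gen 9 (rule 106): 10010000
Gen 10 (rule 110): 10110000
Gen 11 (rule 106): 01110000
Gen 12 (rule 110): 11010000
Gen 13 (rule 106): 11100000
Gen 14 (rule 110): 10100000

Answer: 11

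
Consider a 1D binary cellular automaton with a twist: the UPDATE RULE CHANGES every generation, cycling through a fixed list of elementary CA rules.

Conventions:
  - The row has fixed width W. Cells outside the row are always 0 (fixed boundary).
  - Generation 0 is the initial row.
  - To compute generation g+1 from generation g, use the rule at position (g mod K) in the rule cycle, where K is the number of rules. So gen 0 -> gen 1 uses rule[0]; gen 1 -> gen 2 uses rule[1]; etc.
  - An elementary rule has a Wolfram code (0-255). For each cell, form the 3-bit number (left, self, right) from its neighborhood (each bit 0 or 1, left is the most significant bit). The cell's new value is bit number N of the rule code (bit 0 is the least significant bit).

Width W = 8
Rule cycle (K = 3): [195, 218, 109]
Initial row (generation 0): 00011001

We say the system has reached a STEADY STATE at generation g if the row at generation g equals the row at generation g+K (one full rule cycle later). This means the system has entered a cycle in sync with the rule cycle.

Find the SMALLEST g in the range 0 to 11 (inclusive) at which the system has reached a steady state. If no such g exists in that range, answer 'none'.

Answer: 11

Derivation:
Gen 0: 00011001
Gen 1 (rule 195): 11101010
Gen 2 (rule 218): 11100001
Gen 3 (rule 109): 10101101
Gen 4 (rule 195): 00000100
Gen 5 (rule 218): 00001010
Gen 6 (rule 109): 11101110
Gen 7 (rule 195): 01100110
Gen 8 (rule 218): 11111111
Gen 9 (rule 109): 10000001
Gen 10 (rule 195): 00111110
Gen 11 (rule 218): 01111111
Gen 12 (rule 109): 01000001
Gen 13 (rule 195): 10011110
Gen 14 (rule 218): 01111111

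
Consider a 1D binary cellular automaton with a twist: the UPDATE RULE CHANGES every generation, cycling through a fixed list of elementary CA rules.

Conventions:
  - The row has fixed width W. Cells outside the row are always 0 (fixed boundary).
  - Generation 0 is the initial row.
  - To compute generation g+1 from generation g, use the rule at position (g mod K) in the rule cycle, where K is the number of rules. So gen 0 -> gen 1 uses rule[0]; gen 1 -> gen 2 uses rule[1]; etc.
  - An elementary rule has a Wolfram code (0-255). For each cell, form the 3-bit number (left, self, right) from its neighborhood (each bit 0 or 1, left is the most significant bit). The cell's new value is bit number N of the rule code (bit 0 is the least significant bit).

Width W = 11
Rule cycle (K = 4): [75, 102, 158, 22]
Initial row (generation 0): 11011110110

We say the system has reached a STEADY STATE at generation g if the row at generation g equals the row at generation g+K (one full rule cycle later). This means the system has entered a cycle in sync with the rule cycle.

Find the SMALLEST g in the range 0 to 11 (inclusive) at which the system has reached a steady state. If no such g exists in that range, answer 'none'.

Gen 0: 11011110110
Gen 1 (rule 75): 11010010110
Gen 2 (rule 102): 01110111010
Gen 3 (rule 158): 11100110011
Gen 4 (rule 22): 00011001100
Gen 5 (rule 75): 11111011101
Gen 6 (rule 102): 00001100111
Gen 7 (rule 158): 00011011110
Gen 8 (rule 22): 00100000001
Gen 9 (rule 75): 11001111110
Gen 10 (rule 102): 01010000010
Gen 11 (rule 158): 11011000111
Gen 12 (rule 22): 00000101000
Gen 13 (rule 75): 11111000011
Gen 14 (rule 102): 00001000101
Gen 15 (rule 158): 00011101101

Answer: none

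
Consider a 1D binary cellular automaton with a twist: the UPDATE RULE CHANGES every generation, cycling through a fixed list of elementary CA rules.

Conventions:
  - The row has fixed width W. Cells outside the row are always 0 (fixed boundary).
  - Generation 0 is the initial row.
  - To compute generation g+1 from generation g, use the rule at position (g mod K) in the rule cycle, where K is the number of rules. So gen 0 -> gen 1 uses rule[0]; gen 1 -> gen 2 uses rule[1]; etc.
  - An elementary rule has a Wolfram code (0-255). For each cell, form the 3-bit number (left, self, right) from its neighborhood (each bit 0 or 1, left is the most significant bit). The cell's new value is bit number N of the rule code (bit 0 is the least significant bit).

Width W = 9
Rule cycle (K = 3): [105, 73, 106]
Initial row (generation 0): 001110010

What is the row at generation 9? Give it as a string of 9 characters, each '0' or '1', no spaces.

Gen 0: 001110010
Gen 1 (rule 105): 101010000
Gen 2 (rule 73): 000000111
Gen 3 (rule 106): 000001101
Gen 4 (rule 105): 111101110
Gen 5 (rule 73): 100101010
Gen 6 (rule 106): 001010100
Gen 7 (rule 105): 100101001
Gen 8 (rule 73): 000000000
Gen 9 (rule 106): 000000000

Answer: 000000000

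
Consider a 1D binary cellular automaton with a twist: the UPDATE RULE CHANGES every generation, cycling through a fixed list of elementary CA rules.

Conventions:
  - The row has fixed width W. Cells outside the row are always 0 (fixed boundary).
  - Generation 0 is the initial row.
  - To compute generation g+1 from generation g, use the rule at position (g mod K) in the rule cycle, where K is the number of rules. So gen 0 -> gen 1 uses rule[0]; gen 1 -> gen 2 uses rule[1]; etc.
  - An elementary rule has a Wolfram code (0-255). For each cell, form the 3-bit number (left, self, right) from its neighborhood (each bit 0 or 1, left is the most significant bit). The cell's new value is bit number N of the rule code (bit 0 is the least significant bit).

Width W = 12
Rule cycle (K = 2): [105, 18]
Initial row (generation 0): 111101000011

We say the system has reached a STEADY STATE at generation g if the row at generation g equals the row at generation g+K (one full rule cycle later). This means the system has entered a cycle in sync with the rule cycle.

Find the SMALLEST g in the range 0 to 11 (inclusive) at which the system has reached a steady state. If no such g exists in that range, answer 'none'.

Answer: none

Derivation:
Gen 0: 111101000011
Gen 1 (rule 105): 100110011011
Gen 2 (rule 18): 011001100000
Gen 3 (rule 105): 011001101111
Gen 4 (rule 18): 100110000000
Gen 5 (rule 105): 000110111111
Gen 6 (rule 18): 001000000000
Gen 7 (rule 105): 100011111111
Gen 8 (rule 18): 010100000000
Gen 9 (rule 105): 001001111111
Gen 10 (rule 18): 010110000000
Gen 11 (rule 105): 001110111111
Gen 12 (rule 18): 010000000000
Gen 13 (rule 105): 000111111111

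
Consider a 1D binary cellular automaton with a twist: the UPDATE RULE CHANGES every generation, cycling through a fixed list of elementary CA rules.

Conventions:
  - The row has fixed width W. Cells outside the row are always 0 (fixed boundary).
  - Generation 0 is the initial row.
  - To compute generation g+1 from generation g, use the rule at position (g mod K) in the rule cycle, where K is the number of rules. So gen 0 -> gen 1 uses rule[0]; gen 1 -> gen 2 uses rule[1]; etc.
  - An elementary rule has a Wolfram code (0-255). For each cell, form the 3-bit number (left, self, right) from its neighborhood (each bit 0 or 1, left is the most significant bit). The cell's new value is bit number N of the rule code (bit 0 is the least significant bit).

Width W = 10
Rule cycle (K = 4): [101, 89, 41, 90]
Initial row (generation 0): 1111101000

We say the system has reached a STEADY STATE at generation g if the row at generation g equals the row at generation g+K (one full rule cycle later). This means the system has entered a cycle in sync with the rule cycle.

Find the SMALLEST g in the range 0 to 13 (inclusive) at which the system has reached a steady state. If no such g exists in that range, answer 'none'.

Gen 0: 1111101000
Gen 1 (rule 101): 0000111011
Gen 2 (rule 89): 1110101011
Gen 3 (rule 41): 1001010110
Gen 4 (rule 90): 0110000111
Gen 5 (rule 101): 0010110001
Gen 6 (rule 89): 1000111100
Gen 7 (rule 41): 0010100001
Gen 8 (rule 90): 0100010010
Gen 9 (rule 101): 0101010010
Gen 10 (rule 89): 0000001001
Gen 11 (rule 41): 1111100000
Gen 12 (rule 90): 1000110000
Gen 13 (rule 101): 1010010111
Gen 14 (rule 89): 0001000101
Gen 15 (rule 41): 1100010010
Gen 16 (rule 90): 1110101101
Gen 17 (rule 101): 0011110111

Answer: none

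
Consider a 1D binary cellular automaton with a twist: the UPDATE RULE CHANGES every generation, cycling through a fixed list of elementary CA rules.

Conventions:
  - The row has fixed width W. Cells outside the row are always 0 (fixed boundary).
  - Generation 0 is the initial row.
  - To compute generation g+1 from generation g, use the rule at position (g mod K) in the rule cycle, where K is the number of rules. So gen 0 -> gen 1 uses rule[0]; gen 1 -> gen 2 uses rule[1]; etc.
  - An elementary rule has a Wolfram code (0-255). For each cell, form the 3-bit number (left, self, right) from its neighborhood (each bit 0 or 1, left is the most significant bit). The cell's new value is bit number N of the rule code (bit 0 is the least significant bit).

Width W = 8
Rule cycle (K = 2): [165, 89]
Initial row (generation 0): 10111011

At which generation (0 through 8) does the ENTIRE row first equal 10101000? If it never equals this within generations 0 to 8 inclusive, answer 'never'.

Answer: never

Derivation:
Gen 0: 10111011
Gen 1 (rule 165): 11010100
Gen 2 (rule 89): 11000011
Gen 3 (rule 165): 00011000
Gen 4 (rule 89): 11011111
Gen 5 (rule 165): 00101110
Gen 6 (rule 89): 10001011
Gen 7 (rule 165): 10101100
Gen 8 (rule 89): 00001111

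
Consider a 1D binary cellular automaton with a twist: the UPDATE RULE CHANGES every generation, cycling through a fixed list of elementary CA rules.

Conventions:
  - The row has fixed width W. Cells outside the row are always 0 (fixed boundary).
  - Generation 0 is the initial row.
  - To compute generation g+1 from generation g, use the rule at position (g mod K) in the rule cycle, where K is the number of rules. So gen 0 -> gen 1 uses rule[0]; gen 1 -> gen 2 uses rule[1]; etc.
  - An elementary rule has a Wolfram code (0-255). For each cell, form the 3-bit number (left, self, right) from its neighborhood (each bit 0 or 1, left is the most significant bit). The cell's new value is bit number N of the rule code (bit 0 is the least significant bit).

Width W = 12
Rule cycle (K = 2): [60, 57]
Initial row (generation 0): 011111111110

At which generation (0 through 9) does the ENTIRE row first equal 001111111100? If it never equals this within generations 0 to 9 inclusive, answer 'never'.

Answer: 2

Derivation:
Gen 0: 011111111110
Gen 1 (rule 60): 010000000001
Gen 2 (rule 57): 001111111100
Gen 3 (rule 60): 001000000010
Gen 4 (rule 57): 100111111001
Gen 5 (rule 60): 110100000101
Gen 6 (rule 57): 101011110010
Gen 7 (rule 60): 111110001011
Gen 8 (rule 57): 100001100110
Gen 9 (rule 60): 110001010101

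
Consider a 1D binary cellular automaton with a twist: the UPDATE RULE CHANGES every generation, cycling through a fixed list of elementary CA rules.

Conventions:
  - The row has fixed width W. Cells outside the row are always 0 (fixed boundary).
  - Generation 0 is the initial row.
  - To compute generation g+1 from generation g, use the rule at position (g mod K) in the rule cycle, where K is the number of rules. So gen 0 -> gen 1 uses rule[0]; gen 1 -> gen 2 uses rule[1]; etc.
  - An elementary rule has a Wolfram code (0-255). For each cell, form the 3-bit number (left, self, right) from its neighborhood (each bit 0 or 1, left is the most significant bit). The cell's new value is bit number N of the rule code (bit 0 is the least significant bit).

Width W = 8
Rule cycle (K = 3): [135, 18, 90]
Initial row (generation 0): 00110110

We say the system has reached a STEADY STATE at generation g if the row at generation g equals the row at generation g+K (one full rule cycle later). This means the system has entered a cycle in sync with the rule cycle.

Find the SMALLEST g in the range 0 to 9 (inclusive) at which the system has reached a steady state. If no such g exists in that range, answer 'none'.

Answer: 5

Derivation:
Gen 0: 00110110
Gen 1 (rule 135): 11000000
Gen 2 (rule 18): 00100000
Gen 3 (rule 90): 01010000
Gen 4 (rule 135): 11010111
Gen 5 (rule 18): 00000000
Gen 6 (rule 90): 00000000
Gen 7 (rule 135): 11111111
Gen 8 (rule 18): 00000000
Gen 9 (rule 90): 00000000
Gen 10 (rule 135): 11111111
Gen 11 (rule 18): 00000000
Gen 12 (rule 90): 00000000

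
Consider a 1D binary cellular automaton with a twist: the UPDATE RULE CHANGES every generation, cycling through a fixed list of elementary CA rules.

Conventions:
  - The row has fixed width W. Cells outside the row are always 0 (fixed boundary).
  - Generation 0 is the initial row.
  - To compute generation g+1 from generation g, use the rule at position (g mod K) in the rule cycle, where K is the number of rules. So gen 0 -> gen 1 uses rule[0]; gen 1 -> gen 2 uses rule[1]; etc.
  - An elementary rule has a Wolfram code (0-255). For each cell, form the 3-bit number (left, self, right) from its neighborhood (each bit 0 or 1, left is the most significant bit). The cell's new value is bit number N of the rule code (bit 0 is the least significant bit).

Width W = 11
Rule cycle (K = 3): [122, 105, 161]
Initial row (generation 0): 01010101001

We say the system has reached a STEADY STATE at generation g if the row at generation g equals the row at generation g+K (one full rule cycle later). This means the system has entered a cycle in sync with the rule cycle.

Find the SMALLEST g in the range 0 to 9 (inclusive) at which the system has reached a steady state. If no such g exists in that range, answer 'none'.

Gen 0: 01010101001
Gen 1 (rule 122): 10101010110
Gen 2 (rule 105): 01010101110
Gen 3 (rule 161): 00101010100
Gen 4 (rule 122): 01010101010
Gen 5 (rule 105): 00101010100
Gen 6 (rule 161): 10010101001
Gen 7 (rule 122): 01101010110
Gen 8 (rule 105): 01110101110
Gen 9 (rule 161): 00101010100
Gen 10 (rule 122): 01010101010
Gen 11 (rule 105): 00101010100
Gen 12 (rule 161): 10010101001

Answer: none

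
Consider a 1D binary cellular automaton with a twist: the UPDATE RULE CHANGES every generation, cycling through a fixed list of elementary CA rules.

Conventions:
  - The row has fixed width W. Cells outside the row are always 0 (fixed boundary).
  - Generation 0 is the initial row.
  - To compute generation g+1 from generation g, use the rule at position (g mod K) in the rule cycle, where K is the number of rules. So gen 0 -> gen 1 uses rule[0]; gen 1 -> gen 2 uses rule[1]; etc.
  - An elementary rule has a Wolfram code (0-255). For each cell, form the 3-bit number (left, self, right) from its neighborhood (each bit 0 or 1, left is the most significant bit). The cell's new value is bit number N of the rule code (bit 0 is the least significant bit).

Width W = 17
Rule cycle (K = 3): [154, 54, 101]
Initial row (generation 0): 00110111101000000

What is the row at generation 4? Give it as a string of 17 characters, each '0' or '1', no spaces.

Gen 0: 00110111101000000
Gen 1 (rule 154): 01100111000100000
Gen 2 (rule 54): 10011000101110000
Gen 3 (rule 101): 10001010110010111
Gen 4 (rule 154): 01010000101100110

Answer: 01010000101100110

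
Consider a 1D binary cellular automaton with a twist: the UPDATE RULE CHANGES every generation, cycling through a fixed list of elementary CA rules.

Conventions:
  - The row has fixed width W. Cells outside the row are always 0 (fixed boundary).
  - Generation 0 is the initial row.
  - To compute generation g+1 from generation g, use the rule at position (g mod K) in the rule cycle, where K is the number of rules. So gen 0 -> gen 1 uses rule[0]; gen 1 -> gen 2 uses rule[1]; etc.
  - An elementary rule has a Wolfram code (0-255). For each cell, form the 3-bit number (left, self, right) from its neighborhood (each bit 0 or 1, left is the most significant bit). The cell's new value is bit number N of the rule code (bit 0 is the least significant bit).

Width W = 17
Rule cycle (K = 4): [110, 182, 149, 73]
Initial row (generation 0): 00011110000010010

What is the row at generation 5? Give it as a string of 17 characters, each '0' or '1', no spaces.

Gen 0: 00011110000010010
Gen 1 (rule 110): 00110010000110110
Gen 2 (rule 182): 01001111001001001
Gen 3 (rule 149): 01100110101101101
Gen 4 (rule 73): 01100110001101100
Gen 5 (rule 110): 11101110011111100

Answer: 11101110011111100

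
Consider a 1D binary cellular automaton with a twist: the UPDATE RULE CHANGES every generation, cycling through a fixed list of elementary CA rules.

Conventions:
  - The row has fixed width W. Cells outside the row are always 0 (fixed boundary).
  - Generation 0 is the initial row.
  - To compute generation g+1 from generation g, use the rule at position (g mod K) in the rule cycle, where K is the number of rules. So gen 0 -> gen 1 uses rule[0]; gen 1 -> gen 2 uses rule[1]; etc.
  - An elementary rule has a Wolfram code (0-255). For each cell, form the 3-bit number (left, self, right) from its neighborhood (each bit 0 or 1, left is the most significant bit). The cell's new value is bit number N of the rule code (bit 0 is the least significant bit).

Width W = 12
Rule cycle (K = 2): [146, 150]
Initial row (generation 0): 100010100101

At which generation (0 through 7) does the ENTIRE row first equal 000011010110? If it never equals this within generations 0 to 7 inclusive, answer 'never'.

Gen 0: 100010100101
Gen 1 (rule 146): 010100011000
Gen 2 (rule 150): 110110100100
Gen 3 (rule 146): 000000011010
Gen 4 (rule 150): 000000100011
Gen 5 (rule 146): 000001010100
Gen 6 (rule 150): 000011010110
Gen 7 (rule 146): 000100000001

Answer: 6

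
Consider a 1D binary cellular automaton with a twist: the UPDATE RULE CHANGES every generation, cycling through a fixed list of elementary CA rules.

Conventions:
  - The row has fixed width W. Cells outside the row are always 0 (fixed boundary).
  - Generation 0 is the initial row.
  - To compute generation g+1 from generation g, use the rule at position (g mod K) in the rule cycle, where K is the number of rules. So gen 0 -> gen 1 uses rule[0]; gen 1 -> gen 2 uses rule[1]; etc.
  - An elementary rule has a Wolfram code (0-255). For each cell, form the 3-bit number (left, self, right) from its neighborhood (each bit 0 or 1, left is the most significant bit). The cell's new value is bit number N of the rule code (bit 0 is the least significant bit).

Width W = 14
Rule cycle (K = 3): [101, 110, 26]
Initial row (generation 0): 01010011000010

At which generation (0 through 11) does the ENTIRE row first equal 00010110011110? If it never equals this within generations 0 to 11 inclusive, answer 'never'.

Gen 0: 01010011000010
Gen 1 (rule 101): 01110001011010
Gen 2 (rule 110): 11010011111110
Gen 3 (rule 26): 10001110000001
Gen 4 (rule 101): 10100010111101
Gen 5 (rule 110): 11100111100111
Gen 6 (rule 26): 10011100011100
Gen 7 (rule 101): 10000101000101
Gen 8 (rule 110): 10001111001111
Gen 9 (rule 26): 01011000111000
Gen 10 (rule 101): 01101010001011
Gen 11 (rule 110): 11111110011111

Answer: never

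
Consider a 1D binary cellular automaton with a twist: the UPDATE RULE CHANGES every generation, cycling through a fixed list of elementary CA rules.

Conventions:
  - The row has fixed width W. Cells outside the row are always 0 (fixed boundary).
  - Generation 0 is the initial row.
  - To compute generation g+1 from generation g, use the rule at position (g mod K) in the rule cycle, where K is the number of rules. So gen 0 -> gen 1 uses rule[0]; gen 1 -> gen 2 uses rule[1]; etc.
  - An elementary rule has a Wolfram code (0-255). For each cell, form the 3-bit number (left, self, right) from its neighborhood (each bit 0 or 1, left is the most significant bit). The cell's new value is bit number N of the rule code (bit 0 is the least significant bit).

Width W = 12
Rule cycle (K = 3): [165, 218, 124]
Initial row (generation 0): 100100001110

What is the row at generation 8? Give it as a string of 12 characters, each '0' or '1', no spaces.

Gen 0: 100100001110
Gen 1 (rule 165): 100101100100
Gen 2 (rule 218): 011001111010
Gen 3 (rule 124): 011101001111
Gen 4 (rule 165): 001011000110
Gen 5 (rule 218): 010011101111
Gen 6 (rule 124): 011010111001
Gen 7 (rule 165): 000111010001
Gen 8 (rule 218): 001111001010

Answer: 001111001010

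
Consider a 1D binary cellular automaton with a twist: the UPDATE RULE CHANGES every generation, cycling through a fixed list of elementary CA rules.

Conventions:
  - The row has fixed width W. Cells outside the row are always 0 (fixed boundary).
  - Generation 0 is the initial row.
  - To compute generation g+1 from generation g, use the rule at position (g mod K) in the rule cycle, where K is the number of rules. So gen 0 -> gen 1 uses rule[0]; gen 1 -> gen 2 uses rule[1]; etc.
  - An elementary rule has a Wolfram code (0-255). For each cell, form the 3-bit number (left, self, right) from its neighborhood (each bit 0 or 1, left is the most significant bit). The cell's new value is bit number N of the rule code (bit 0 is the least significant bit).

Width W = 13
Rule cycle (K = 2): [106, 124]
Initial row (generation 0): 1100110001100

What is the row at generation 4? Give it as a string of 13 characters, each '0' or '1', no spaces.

Answer: 1101000111011

Derivation:
Gen 0: 1100110001100
Gen 1 (rule 106): 1101110011100
Gen 2 (rule 124): 1111011010110
Gen 3 (rule 106): 1001111101110
Gen 4 (rule 124): 1101000111011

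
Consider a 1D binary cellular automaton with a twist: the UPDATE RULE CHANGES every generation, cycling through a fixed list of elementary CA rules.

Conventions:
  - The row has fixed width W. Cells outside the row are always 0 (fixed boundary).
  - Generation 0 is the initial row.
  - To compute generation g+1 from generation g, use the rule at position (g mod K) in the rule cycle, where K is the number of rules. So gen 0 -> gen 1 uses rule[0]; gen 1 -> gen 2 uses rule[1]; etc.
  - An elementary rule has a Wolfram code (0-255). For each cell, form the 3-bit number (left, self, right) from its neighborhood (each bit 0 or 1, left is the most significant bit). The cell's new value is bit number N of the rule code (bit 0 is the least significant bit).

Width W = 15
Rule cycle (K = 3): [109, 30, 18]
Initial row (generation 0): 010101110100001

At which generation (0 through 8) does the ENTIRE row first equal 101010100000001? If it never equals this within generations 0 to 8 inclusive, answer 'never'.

Gen 0: 010101110100001
Gen 1 (rule 109): 011111011101101
Gen 2 (rule 30): 110000010001001
Gen 3 (rule 18): 001000101010110
Gen 4 (rule 109): 101010111111110
Gen 5 (rule 30): 101010100000001
Gen 6 (rule 18): 000000010000010
Gen 7 (rule 109): 111111010111010
Gen 8 (rule 30): 100000010100011

Answer: 5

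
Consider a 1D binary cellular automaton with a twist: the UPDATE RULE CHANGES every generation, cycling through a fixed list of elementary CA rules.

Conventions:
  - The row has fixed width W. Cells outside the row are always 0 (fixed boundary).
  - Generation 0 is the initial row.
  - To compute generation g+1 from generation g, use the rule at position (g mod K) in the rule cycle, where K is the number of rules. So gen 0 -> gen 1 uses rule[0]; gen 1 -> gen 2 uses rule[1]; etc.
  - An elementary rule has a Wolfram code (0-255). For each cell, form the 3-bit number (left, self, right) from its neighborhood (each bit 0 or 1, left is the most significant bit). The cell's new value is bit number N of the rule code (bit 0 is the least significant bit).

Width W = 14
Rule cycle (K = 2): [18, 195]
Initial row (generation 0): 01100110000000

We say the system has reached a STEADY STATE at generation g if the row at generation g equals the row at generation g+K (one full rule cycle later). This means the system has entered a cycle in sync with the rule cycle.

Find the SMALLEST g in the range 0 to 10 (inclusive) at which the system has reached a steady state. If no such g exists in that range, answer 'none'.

Gen 0: 01100110000000
Gen 1 (rule 18): 10011001000000
Gen 2 (rule 195): 00101010011111
Gen 3 (rule 18): 01000001100000
Gen 4 (rule 195): 10011110101111
Gen 5 (rule 18): 01100000000000
Gen 6 (rule 195): 10101111111111
Gen 7 (rule 18): 00000000000000
Gen 8 (rule 195): 11111111111111
Gen 9 (rule 18): 00000000000000
Gen 10 (rule 195): 11111111111111
Gen 11 (rule 18): 00000000000000
Gen 12 (rule 195): 11111111111111

Answer: 7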